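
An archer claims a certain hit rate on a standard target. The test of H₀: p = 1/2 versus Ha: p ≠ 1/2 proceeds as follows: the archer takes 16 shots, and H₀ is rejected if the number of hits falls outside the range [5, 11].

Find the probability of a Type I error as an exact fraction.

Under H₀, Y ~ Binomial(16, 1/2); α is the probability of landing in either tail, P(Y ≤ 4) + P(Y ≥ 12).
Each tail has probability (1 + 16 + 120 + 560 + 1820)/65536; doubling gives α = 5034/65536 = 2517/32768.

2517/32768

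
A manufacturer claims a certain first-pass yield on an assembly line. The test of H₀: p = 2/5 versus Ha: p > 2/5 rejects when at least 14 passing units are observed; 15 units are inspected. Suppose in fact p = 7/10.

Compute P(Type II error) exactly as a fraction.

241183100052963/250000000000000

A Type II error is failing to reject when Ha holds: with p = 7/10, β = P(Y ≤ 13).
Summing C(15,j)·(7/10)^j·(3/10)^{15-j} for j = 0..13 gives 241183100052963/250000000000000.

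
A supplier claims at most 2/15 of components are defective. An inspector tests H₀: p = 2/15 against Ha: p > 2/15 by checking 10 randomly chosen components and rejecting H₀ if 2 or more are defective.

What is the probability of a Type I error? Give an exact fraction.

75567303772/192216796875

The significance level is the probability, assuming p = 2/15, of seeing 2 or more defectives in 10 draws.
Computing the lower-tail complement: 1 − 116649493103/192216796875 = 75567303772/192216796875.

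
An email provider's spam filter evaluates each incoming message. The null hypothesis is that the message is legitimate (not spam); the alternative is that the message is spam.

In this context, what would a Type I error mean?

A Type I error would mean concluding that the message is spam when in fact the message is legitimate (not spam).

A Type I error is rejecting H₀ when H₀ is true.
Here that means sending the message to the spam folder when actually the message is legitimate (not spam).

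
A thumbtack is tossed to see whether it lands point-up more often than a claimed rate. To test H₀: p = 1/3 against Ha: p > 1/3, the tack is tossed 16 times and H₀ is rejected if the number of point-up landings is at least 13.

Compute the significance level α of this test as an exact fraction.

4993/43046721

The Type I error probability is α = P(Y ≥ 13) computed under H₀, where Y ~ Binomial(16, 1/3).
Adding the binomial terms for j = 13 through 16 with p = 1/3 yields 4993/43046721.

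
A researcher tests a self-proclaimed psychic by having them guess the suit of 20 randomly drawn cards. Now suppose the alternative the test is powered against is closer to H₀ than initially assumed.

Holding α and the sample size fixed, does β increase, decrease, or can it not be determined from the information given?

It increases.

When the true parameter is near the null value, the test has a harder time distinguishing Ha from H₀.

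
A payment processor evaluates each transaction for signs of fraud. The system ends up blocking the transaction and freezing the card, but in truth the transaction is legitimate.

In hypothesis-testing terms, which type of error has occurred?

The null hypothesis here is that the transaction is legitimate.
'Blocking the transaction and freezing the card' corresponds to rejecting H₀.
H₀ was rejected but H₀ is true — a Type I error (false positive).

Type I error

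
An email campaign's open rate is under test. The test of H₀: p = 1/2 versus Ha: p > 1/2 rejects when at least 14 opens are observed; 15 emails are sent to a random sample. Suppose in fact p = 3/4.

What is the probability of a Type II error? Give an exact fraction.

493824191/536870912

A Type II error is failing to reject when Ha holds: with p = 3/4, β = P(Y ≤ 13).
Equivalently, β = 1 − P(Y ≥ 14) = 493824191/536870912.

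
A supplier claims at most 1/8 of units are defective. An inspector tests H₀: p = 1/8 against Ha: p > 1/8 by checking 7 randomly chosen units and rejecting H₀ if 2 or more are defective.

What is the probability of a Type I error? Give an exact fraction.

The significance level is the probability, assuming p = 1/8, of seeing 2 or more defectives in 7 draws.
α = 1 − P(Y ≤ 1) = 1 − 823543/1048576 = 225033/1048576.

225033/1048576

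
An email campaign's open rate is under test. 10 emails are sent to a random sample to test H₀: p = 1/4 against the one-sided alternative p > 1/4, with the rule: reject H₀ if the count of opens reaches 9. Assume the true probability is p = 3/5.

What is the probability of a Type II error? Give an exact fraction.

A Type II error is failing to reject when Ha holds: with p = 3/5, β = P(Y ≤ 8).
Equivalently, β = 1 − P(Y ≥ 9) = 9312916/9765625.

9312916/9765625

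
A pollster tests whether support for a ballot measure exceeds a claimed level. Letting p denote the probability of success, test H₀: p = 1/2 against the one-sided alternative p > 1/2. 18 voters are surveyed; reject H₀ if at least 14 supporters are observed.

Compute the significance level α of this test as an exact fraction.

α = P(reject H₀ | H₀ true) = P(X ≥ 14 | p = 1/2), with X ~ Binomial(18, 1/2).
Summing the upper tail: (3060 + 816 + 153 + 18 + 1) / 2^18 = 4048/262144 = 253/16384.

253/16384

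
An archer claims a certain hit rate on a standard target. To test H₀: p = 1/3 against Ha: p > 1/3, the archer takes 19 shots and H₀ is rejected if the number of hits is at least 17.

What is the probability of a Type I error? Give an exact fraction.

The Type I error probability is α = P(X ≥ 17) computed under H₀, where X ~ Binomial(19, 1/3).
Adding the binomial terms for j = 17 through 19 with p = 1/3 yields 241/387420489.

241/387420489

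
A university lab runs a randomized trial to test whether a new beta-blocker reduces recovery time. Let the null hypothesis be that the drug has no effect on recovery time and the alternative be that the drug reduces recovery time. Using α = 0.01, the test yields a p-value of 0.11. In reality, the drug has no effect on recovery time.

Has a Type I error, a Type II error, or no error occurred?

Since p = 0.11 ≥ α = 0.01, H₀ is not rejected.
H₀ is true (actually the drug has no effect on recovery time).
The decision matches the true state — no error.

Neither — the decision is correct.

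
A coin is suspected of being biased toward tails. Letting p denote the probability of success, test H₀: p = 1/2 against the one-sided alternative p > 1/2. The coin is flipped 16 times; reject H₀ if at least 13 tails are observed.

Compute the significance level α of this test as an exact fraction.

Under H₀, K ~ Binomial(16, 1/2), and α = P(K ≥ 13).
That's C(16,13) + C(16,14) + C(16,15) + C(16,16) over 2^16, i.e. (560 + 120 + 16 + 1)/65536 = 697/65536.

697/65536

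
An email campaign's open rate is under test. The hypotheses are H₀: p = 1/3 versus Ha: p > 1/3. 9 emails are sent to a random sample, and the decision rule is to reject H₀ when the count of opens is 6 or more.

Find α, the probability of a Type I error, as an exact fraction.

835/19683

The Type I error probability is α = P(X ≥ 6) computed under H₀, where X ~ Binomial(9, 1/3).
Summing C(9,j)(1/3)^j(2/3)^{9−j} for j = 6,…,9 gives 835/19683.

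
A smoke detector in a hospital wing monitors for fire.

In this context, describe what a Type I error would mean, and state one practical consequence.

With the conventional null hypothesis that there is no fire:
A Type I error is rejecting H₀ when H₀ is true.
Here that means sounding the alarm and evacuating the building when actually there is no fire.

A Type I error would mean concluding that there is a fire when in fact there is no fire. Consequence: the building is evacuated for a false alarm, disrupting work.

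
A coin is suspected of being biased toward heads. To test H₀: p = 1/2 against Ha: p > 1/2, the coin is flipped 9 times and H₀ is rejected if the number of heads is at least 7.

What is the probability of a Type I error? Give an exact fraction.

Under H₀, S ~ Binomial(9, 1/2), and α = P(S ≥ 7).
P(S ≥ 7) = [C(9,7) + C(9,8) + C(9,9)] / 2^9 = (36 + 9 + 1) / 512 = 46/512 = 23/256.

23/256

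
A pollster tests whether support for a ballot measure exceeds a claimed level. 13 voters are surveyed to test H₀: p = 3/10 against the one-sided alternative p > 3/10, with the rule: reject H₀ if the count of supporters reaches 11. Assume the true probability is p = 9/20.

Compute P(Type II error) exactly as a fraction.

40790448134932573/40960000000000000

β = P(fail to reject H₀ | Ha true) = P(Y ≤ 10 | p = 9/20), Y ~ Binomial(13, 9/20).
Summing C(13,j)·(9/20)^j·(11/20)^{13-j} for j = 0..10 gives 40790448134932573/40960000000000000.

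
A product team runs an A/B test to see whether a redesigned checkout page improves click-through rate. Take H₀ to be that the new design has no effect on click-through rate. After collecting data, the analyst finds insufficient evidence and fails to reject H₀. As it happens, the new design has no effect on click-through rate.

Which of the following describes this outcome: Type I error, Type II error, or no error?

No error (correct decision).

The test retained a true H₀ — the decision matches the true state.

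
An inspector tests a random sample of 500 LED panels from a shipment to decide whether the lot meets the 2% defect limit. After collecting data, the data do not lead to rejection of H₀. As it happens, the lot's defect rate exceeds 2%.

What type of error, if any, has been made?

Type II error

The conventional null hypothesis here is that the lot's defect rate is 2% (within specification).
H₀ was not rejected, but H₀ is actually false.
Failing to reject a false null hypothesis is a Type II error (false negative).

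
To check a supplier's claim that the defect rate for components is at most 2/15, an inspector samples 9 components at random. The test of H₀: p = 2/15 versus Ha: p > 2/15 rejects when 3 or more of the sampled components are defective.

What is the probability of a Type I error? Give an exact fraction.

4119920576/38443359375

Under H₀, K ~ Binomial(9, 2/15); the Type I error rate is P(K ≥ 3).
α = 1 − P(K ≤ 2) = 1 − 34323438799/38443359375 = 4119920576/38443359375.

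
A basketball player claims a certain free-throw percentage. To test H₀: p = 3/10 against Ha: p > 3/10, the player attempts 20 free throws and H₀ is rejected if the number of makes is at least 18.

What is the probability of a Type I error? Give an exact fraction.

3773088142371/100000000000000000000

The Type I error probability is α = P(K ≥ 18) computed under H₀, where K ~ Binomial(20, 3/10).
Summing C(20,j)(3/10)^j(7/10)^{20−j} for j = 18,…,20 gives 3773088142371/100000000000000000000.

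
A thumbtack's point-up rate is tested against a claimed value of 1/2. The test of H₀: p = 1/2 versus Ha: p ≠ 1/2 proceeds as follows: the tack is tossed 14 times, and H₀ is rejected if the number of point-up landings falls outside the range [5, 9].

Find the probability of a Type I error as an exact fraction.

The significance level is the null-hypothesis probability of the rejection region {≤4} ∪ {≥10}.
Each tail has probability (1 + 14 + 91 + 364 + 1001)/16384; doubling gives α = 2942/16384 = 1471/8192.

1471/8192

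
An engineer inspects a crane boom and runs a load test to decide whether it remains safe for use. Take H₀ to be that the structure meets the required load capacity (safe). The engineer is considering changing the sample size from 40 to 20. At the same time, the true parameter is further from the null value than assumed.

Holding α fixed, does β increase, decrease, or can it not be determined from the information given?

The first change alone would make β increase; the second alone would make β decrease. Which effect dominates depends on the magnitudes, which are not given.

Cannot be determined from the information given.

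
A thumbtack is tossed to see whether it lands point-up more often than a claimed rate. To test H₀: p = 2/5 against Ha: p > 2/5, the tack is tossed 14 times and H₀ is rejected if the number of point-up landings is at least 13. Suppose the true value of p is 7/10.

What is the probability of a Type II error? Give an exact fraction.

95252438490057/100000000000000

β = P(fail to reject H₀ | Ha true) = P(X ≤ 12 | p = 7/10), X ~ Binomial(14, 7/10).
Equivalently, β = 1 − P(X ≥ 13) = 95252438490057/100000000000000.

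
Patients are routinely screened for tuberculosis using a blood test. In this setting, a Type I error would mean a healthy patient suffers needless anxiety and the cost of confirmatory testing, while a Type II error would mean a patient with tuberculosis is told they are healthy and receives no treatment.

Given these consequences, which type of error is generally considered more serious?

Type II error

The Type II consequence (a patient with tuberculosis is told they are healthy and receives no treatment) is more severe than the Type I consequence (a healthy patient suffers needless anxiety and the cost of confirmatory testing).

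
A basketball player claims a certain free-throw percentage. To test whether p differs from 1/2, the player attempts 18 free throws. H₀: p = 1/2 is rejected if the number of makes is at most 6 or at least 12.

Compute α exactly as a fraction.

7795/32768

α = P(Y ≤ 6 or Y ≥ 12 | p = 1/2), Y ~ Binomial(18, 1/2).
Each tail has probability (1 + 18 + 153 + 816 + 3060 + 8568 + 18564)/262144; doubling gives α = 62360/262144 = 7795/32768.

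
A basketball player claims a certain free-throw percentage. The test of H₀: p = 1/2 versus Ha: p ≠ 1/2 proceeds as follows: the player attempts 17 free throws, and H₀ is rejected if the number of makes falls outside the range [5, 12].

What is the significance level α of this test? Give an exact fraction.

1607/32768

α = P(K ≤ 4 or K ≥ 13 | p = 1/2), K ~ Binomial(17, 1/2).
The two tails are symmetric, so α = 2·(1 + 17 + 136 + 680 + 2380)/2^17 = 6428/131072 = 1607/32768.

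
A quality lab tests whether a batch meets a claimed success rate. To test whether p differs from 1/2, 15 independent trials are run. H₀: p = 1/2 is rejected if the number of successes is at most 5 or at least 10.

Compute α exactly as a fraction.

The significance level is the null-hypothesis probability of the rejection region {≤5} ∪ {≥10}.
By symmetry, α = 2·P(Y ≤ 5) = 2·(1 + 15 + 105 + 455 + 1365 + 3003)/32768 = 9888/32768 = 309/1024.

309/1024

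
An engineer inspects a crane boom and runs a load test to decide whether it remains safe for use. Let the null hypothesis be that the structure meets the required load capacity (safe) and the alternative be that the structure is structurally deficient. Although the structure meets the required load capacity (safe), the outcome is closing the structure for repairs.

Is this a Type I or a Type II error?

Type I error

'Closing the structure for repairs' corresponds to rejecting H₀.
H₀ was rejected but H₀ is true — a Type I error (false positive).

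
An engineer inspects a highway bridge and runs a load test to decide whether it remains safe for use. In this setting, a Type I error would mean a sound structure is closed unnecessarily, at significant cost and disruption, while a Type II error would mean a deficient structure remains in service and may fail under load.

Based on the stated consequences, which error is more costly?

Type II error

The Type II consequence (a deficient structure remains in service and may fail under load) is more severe than the Type I consequence (a sound structure is closed unnecessarily, at significant cost and disruption).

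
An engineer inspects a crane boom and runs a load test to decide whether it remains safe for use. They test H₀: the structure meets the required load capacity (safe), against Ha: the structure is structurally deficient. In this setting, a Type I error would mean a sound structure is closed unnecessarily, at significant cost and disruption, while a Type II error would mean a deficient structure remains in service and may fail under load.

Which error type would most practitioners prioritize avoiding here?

Type II error

The Type II consequence (a deficient structure remains in service and may fail under load) is more severe than the Type I consequence (a sound structure is closed unnecessarily, at significant cost and disruption).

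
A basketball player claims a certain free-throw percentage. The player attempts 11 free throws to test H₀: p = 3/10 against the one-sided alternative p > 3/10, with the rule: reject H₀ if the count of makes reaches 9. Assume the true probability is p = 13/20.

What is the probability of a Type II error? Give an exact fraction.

Under the alternative p = 13/20, X ~ Binomial(11, 13/20); β is the probability the test does not reject, P(X < 9).
Summing C(11,j)·(13/20)^j·(7/20)^{11-j} for j = 0..8 gives 32762721984671/40960000000000.

32762721984671/40960000000000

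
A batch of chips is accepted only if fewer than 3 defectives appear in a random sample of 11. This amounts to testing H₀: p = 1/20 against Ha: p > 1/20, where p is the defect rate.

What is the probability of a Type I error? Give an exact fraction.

4992302221/327680000000

Under H₀, K ~ Binomial(11, 1/20); the Type I error rate is P(K ≥ 3).
Via the complement, α = 1 − Σ_{j=0}^{2} C(11,j)(1/20)^j(19/20)^{11-j} = 4992302221/327680000000.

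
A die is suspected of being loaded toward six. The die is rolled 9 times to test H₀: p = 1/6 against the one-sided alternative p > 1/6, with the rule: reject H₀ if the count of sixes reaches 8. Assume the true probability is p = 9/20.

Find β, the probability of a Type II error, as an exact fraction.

126837738533/128000000000

β = P(fail to reject H₀ | Ha true) = P(K ≤ 7 | p = 9/20), K ~ Binomial(9, 9/20).
Adding the binomial probabilities P(K=0)+…+P(K=7) at p = 9/20 gives 126837738533/128000000000.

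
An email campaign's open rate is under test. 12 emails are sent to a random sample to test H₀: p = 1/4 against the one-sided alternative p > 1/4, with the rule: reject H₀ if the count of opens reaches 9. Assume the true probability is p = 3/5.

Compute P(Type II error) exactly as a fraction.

A Type II error is failing to reject when Ha holds: with p = 3/5, β = P(K ≤ 8).
Adding the binomial probabilities P(K=0)+…+P(K=8) at p = 3/5 gives 37825328/48828125.

37825328/48828125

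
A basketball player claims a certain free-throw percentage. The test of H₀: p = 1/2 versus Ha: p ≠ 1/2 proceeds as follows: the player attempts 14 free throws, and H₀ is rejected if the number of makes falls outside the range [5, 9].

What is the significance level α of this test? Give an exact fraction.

α = P(S ≤ 4 or S ≥ 10 | p = 1/2), S ~ Binomial(14, 1/2).
Each tail has probability (1 + 14 + 91 + 364 + 1001)/16384; doubling gives α = 2942/16384 = 1471/8192.

1471/8192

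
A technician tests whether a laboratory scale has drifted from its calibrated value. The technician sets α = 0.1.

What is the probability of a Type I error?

The significance level α is, by definition, the probability of a Type I error — P(reject H₀ | H₀ true).

0.1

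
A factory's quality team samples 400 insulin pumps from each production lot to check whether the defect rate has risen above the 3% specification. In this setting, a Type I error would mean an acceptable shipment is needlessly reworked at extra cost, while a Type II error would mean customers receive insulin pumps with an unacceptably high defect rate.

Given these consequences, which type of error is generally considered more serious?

The Type II consequence (customers receive insulin pumps with an unacceptably high defect rate) is more severe than the Type I consequence (an acceptable shipment is needlessly reworked at extra cost).

Type II error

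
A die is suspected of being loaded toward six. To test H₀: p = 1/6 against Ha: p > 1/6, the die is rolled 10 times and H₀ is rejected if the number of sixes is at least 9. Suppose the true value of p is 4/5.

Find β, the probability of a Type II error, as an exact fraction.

6095609/9765625

Under the alternative p = 4/5, S ~ Binomial(10, 4/5); β is the probability the test does not reject, P(S < 9).
Adding the binomial probabilities P(S=0)+…+P(S=8) at p = 4/5 gives 6095609/9765625.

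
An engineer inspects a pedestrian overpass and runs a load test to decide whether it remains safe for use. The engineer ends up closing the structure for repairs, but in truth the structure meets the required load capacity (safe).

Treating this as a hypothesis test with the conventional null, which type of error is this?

The null hypothesis here is that the structure meets the required load capacity (safe).
'Closing the structure for repairs' corresponds to rejecting H₀.
H₀ was rejected but H₀ is true — a Type I error (false positive).

Type I error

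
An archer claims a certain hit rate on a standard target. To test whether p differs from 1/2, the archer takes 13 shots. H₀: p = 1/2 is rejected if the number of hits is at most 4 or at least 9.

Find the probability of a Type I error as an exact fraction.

α = P(K ≤ 4 or K ≥ 9 | p = 1/2), K ~ Binomial(13, 1/2).
Each tail has probability (1 + 13 + 78 + 286 + 715)/8192; doubling gives α = 2186/8192 = 1093/4096.

1093/4096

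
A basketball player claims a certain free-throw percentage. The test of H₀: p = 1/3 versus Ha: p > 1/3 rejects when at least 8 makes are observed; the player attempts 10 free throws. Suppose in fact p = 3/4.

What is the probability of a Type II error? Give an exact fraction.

124363/262144

Under the alternative p = 3/4, X ~ Binomial(10, 3/4); β is the probability the test does not reject, P(X < 8).
Summing C(10,j)·(3/4)^j·(1/4)^{10-j} for j = 0..7 gives 124363/262144.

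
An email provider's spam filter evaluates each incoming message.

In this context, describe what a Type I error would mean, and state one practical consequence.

With the conventional null hypothesis that the message is legitimate (not spam):
A Type I error is rejecting H₀ when H₀ is true.
Here that means sending the message to the spam folder when actually the message is legitimate (not spam).

A Type I error would mean concluding that the message is spam when in fact the message is legitimate (not spam). Consequence: a legitimate email — possibly an important one — is hidden in the spam folder.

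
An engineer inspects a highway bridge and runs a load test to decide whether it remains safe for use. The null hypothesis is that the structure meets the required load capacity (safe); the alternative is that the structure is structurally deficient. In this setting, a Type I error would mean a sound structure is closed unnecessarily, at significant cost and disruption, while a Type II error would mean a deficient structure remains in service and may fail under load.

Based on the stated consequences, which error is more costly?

The Type II consequence (a deficient structure remains in service and may fail under load) is more severe than the Type I consequence (a sound structure is closed unnecessarily, at significant cost and disruption).

Type II error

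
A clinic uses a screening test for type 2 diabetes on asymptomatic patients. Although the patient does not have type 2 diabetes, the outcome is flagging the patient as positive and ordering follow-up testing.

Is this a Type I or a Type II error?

The null hypothesis here is that the patient does not have type 2 diabetes.
'Flagging the patient as positive and ordering follow-up testing' corresponds to rejecting H₀.
H₀ was rejected but H₀ is true — a Type I error (false positive).

Type I error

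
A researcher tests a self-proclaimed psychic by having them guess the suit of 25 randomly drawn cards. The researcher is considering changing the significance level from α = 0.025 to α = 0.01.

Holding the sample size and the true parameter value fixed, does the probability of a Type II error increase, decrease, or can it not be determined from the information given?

It increases.

Lowering α raises the bar for rejection; under Ha, the test now fails to reject on outcomes it previously would have rejected.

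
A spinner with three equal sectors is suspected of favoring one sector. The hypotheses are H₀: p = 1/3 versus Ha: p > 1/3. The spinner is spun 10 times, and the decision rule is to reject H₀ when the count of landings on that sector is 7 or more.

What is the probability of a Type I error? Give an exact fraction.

43/2187

α = P(reject H₀ | H₀ true) = P(K ≥ 7 | p = 1/3), with K ~ Binomial(10, 1/3).
Summing C(10,j)(1/3)^j(2/3)^{10−j} for j = 7,…,10 gives 43/2187.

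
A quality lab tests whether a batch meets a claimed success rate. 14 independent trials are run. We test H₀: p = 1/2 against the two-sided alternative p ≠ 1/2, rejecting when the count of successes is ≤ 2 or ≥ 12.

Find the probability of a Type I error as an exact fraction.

53/4096

The significance level is the null-hypothesis probability of the rejection region {≤2} ∪ {≥12}.
The two tails are symmetric, so α = 2·(1 + 14 + 91)/2^14 = 212/16384 = 53/4096.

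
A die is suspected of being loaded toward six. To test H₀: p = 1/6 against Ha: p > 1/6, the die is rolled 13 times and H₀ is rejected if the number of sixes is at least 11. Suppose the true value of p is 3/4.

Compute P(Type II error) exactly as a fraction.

β = P(fail to reject H₀ | Ha true) = P(S ≤ 10 | p = 3/4), S ~ Binomial(13, 3/4).
Equivalently, β = 1 − P(S ≥ 11) = 22394171/33554432.

22394171/33554432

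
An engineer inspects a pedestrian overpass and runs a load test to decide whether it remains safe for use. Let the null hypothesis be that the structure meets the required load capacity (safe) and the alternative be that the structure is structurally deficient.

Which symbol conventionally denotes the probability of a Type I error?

P(Type I error) = P(reject H₀ | H₀ true) = α, the significance level.

α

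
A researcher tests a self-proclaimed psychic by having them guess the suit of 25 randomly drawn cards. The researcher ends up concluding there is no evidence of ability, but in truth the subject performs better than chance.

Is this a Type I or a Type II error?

Type II error

The null hypothesis here is that the subject is guessing at random (p = 1/4).
'Concluding there is no evidence of ability' corresponds to failing to reject H₀.
H₀ was not rejected but H₀ is false — a Type II error (false negative).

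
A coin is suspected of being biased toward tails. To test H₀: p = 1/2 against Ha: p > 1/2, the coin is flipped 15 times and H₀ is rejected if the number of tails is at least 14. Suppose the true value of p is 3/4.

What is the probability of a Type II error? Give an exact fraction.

β = P(fail to reject H₀ | Ha true) = P(Y ≤ 13 | p = 3/4), Y ~ Binomial(15, 3/4).
Adding the binomial probabilities P(Y=0)+…+P(Y=13) at p = 3/4 gives 493824191/536870912.

493824191/536870912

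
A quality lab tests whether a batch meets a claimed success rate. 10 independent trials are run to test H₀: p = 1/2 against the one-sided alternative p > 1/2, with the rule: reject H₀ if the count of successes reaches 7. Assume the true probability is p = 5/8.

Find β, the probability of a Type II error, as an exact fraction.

β = P(fail to reject H₀ | Ha true) = P(X ≤ 6 | p = 5/8), X ~ Binomial(10, 5/8).
Summing C(10,j)·(5/8)^j·(3/8)^{10-j} for j = 0..6 gives 148513581/268435456.

148513581/268435456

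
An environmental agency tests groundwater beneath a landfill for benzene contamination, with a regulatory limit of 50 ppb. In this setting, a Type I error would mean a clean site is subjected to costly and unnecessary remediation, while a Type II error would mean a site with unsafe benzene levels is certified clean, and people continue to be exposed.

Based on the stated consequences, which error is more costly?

The Type II consequence (a site with unsafe benzene levels is certified clean, and people continue to be exposed) is more severe than the Type I consequence (a clean site is subjected to costly and unnecessary remediation).

Type II error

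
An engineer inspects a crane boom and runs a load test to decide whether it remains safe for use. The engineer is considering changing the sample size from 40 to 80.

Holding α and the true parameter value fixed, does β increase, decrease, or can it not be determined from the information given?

It decreases.

Increasing n separates the H₀ and Ha sampling distributions, so under Ha fewer outcomes land in the acceptance region.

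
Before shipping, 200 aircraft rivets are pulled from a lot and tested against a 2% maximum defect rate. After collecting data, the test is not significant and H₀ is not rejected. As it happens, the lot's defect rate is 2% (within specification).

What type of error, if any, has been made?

The conventional null hypothesis here is that the lot's defect rate is 2% (within specification).
The test retained a true H₀ — the decision matches the true state.

No error — this is a correct decision.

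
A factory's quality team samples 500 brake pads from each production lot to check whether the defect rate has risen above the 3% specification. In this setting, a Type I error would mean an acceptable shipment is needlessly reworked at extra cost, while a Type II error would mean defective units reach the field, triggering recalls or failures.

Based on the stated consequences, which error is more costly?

The Type II consequence (defective units reach the field, triggering recalls or failures) is more severe than the Type I consequence (an acceptable shipment is needlessly reworked at extra cost).

Type II error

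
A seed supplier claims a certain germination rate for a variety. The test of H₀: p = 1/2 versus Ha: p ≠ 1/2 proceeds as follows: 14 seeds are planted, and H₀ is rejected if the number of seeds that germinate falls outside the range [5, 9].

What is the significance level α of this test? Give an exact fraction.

1471/8192

α = P(Y ≤ 4 or Y ≥ 10 | p = 1/2), Y ~ Binomial(14, 1/2).
The two tails are symmetric, so α = 2·(1 + 14 + 91 + 364 + 1001)/2^14 = 2942/16384 = 1471/8192.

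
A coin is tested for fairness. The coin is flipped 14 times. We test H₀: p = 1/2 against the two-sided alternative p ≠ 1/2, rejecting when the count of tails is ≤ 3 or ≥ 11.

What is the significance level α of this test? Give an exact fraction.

The significance level is the null-hypothesis probability of the rejection region {≤3} ∪ {≥11}.
By symmetry, α = 2·P(Y ≤ 3) = 2·(1 + 14 + 91 + 364)/16384 = 940/16384 = 235/4096.

235/4096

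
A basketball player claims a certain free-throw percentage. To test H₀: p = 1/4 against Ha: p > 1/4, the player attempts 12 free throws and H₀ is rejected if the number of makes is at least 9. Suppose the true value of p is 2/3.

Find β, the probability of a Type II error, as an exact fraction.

A Type II error is failing to reject when Ha holds: with p = 2/3, β = P(Y ≤ 8).
Adding the binomial probabilities P(Y=0)+…+P(Y=8) at p = 2/3 gives 107515/177147.

107515/177147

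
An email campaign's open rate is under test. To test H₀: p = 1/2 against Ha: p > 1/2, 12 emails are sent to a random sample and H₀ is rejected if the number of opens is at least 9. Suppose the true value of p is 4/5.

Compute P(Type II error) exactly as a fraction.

β = P(fail to reject H₀ | Ha true) = P(K ≤ 8 | p = 4/5), K ~ Binomial(12, 4/5).
Summing C(12,j)·(4/5)^j·(1/5)^{12-j} for j = 0..8 gives 10030813/48828125.

10030813/48828125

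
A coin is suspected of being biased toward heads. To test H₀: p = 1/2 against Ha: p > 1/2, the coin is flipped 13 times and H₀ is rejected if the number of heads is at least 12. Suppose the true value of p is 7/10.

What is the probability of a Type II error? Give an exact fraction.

β = P(fail to reject H₀ | Ha true) = P(Y ≤ 11 | p = 7/10), Y ~ Binomial(13, 7/10).
Summing C(13,j)·(7/10)^j·(3/10)^{13-j} for j = 0..11 gives 4681650394377/5000000000000.

4681650394377/5000000000000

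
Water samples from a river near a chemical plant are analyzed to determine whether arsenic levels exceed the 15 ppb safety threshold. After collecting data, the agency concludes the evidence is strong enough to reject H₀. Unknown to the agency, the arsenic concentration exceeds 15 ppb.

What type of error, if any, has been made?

Neither — the decision is correct.

The conventional null hypothesis here is that the arsenic concentration is at or below 15 ppb (safe).
The test rejected a false H₀ — the decision matches the true state.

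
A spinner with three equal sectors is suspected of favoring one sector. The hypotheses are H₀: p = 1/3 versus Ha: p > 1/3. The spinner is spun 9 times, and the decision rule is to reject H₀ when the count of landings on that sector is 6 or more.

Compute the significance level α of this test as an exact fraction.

835/19683

Under H₀, X ~ Binomial(9, 1/3), and α = P(X ≥ 6).
P(X ≥ 6) = Σ_{j=6}^{9} C(9,j)·(1/3)^j·(2/3)^{9-j} = 835/19683.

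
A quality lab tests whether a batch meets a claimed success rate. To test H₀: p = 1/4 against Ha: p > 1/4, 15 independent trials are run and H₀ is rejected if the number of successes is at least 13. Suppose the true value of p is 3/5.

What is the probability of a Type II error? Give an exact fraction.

Under the alternative p = 3/5, K ~ Binomial(15, 3/5); β is the probability the test does not reject, P(K < 13).
Summing C(15,j)·(3/5)^j·(2/5)^{15-j} for j = 0..12 gives 29690124488/30517578125.

29690124488/30517578125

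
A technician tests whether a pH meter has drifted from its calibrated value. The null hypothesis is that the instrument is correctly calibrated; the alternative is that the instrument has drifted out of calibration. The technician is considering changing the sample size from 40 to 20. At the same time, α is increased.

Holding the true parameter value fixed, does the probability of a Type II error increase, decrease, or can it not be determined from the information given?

The first change alone would make β increase; the second alone would make β decrease. Which effect dominates depends on the magnitudes, which are not given.

Cannot be determined from the information given.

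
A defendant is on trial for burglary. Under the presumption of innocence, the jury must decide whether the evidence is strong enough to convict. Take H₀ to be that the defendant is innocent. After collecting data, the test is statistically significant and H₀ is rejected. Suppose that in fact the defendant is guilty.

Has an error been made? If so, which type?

Neither — the decision is correct.

The test rejected a false H₀ — the decision matches the true state.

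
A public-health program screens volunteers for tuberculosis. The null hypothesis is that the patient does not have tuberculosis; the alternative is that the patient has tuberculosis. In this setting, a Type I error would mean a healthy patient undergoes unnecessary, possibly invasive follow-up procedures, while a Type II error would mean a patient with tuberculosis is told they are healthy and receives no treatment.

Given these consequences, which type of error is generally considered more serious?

Type II error

The Type II consequence (a patient with tuberculosis is told they are healthy and receives no treatment) is more severe than the Type I consequence (a healthy patient undergoes unnecessary, possibly invasive follow-up procedures).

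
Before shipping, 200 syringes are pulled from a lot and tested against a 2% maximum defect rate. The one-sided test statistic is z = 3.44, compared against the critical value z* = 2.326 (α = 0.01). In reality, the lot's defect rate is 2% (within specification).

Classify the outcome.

Type I error

The conventional null hypothesis is that the lot's defect rate is 2% (within specification).
Since z = 3.44 > z* = 2.326, H₀ is rejected.
H₀ is true (actually the lot's defect rate is 2% (within specification)).
Rejecting a true H₀ is a Type I error.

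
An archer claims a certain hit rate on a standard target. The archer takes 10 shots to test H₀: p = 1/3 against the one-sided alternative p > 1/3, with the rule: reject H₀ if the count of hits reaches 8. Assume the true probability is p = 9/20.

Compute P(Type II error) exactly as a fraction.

β = P(fail to reject H₀ | Ha true) = P(K ≤ 7 | p = 9/20), K ~ Binomial(10, 9/20).
Summing C(10,j)·(9/20)^j·(11/20)^{10-j} for j = 0..7 gives 2489876891491/2560000000000.

2489876891491/2560000000000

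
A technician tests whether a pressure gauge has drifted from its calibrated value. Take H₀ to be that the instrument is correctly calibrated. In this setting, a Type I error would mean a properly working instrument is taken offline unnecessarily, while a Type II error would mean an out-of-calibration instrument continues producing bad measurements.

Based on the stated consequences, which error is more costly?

The Type II consequence (an out-of-calibration instrument continues producing bad measurements) is more severe than the Type I consequence (a properly working instrument is taken offline unnecessarily).

Type II error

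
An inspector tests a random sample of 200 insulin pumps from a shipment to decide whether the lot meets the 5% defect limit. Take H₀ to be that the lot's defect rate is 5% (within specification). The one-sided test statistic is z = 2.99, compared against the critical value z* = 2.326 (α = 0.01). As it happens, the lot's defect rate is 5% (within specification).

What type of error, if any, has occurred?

Since z = 2.99 > z* = 2.326, H₀ is rejected.
H₀ is true (actually the lot's defect rate is 5% (within specification)).
Rejecting a true H₀ is a Type I error.

Type I error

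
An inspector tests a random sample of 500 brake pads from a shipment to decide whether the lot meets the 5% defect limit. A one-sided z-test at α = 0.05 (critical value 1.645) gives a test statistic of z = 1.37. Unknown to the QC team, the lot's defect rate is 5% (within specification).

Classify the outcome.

The conventional null hypothesis is that the lot's defect rate is 5% (within specification).
Since z = 1.37 ≤ z* = 1.645, H₀ is not rejected.
H₀ is true (actually the lot's defect rate is 5% (within specification)).
The decision matches the true state — no error.

No error — this is a correct decision.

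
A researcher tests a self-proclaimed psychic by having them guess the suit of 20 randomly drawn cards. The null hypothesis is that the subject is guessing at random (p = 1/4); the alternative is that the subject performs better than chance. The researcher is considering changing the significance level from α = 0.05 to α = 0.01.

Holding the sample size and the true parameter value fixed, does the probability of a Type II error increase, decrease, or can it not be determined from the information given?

It increases.

Tightening α shrinks the rejection region. When Ha holds, fewer sample outcomes clear the stricter threshold, so more fall in the acceptance region.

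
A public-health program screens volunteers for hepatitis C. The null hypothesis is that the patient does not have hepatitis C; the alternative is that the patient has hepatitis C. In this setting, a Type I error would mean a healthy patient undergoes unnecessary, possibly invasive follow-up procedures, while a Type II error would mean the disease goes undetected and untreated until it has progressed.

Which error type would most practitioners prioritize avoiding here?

Type II error

The Type II consequence (the disease goes undetected and untreated until it has progressed) is more severe than the Type I consequence (a healthy patient undergoes unnecessary, possibly invasive follow-up procedures).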